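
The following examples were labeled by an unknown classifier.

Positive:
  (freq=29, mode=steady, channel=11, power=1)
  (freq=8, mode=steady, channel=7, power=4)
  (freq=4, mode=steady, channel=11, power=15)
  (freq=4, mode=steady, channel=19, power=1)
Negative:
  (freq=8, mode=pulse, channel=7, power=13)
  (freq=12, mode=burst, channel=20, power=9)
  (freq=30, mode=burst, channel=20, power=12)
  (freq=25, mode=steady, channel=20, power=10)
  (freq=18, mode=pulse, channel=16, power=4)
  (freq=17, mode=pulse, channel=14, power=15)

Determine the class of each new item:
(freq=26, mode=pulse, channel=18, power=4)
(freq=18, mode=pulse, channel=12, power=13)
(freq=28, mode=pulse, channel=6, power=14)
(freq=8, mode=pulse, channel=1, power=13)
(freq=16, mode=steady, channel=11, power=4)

Negative, Negative, Negative, Negative, Positive

The rule appears to be: mode is steady AND channel ≤ 19.
(freq=26, mode=pulse, channel=18, power=4) → mode is pulse, channel = 18 → Negative.
(freq=18, mode=pulse, channel=12, power=13) → mode is pulse, channel = 12 → Negative.
(freq=28, mode=pulse, channel=6, power=14) → mode is pulse, channel = 6 → Negative.
(freq=8, mode=pulse, channel=1, power=13) → mode is pulse, channel = 1 → Negative.
(freq=16, mode=steady, channel=11, power=4) → mode is steady, channel = 11 → Positive.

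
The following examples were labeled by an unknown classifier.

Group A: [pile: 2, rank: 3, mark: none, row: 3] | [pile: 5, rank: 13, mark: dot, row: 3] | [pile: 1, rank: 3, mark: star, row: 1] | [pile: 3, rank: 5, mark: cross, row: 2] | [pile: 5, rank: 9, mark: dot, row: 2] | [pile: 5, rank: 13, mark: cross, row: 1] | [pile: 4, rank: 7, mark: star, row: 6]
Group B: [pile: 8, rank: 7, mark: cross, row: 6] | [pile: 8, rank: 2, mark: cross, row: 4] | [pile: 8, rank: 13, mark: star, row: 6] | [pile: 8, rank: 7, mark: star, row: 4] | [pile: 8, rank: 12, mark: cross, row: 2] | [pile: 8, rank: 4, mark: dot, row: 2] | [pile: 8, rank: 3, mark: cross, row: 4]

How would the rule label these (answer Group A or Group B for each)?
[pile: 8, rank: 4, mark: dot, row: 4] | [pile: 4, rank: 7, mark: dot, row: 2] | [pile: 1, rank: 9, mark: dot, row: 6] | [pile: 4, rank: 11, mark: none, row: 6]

The simplest hypothesis consistent with all the labels is: pile ≤ 5.
Group B: [pile: 8, rank: 4, mark: dot, row: 4], since pile = 8.
Group A: [pile: 4, rank: 7, mark: dot, row: 2], since pile = 4.
Group A: [pile: 1, rank: 9, mark: dot, row: 6], since pile = 1.
Group A: [pile: 4, rank: 11, mark: none, row: 6], since pile = 4.

Group B, Group A, Group A, Group A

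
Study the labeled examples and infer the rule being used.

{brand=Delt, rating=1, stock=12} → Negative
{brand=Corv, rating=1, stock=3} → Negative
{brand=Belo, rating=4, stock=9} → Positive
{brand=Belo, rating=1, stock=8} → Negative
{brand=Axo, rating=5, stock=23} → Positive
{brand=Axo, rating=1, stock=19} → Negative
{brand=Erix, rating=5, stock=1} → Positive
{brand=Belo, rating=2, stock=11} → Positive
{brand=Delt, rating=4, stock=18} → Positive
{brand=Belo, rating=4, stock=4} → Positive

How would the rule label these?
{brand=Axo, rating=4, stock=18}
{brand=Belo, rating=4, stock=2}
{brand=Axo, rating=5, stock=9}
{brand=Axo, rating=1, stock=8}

Positive, Positive, Positive, Negative

'Positive' ⟺ rating ≥ 2.
{brand=Axo, rating=4, stock=18}: Positive (rating = 4). {brand=Belo, rating=4, stock=2}: Positive (rating = 4). {brand=Axo, rating=5, stock=9}: Positive (rating = 5). {brand=Axo, rating=1, stock=8}: Negative (rating = 1).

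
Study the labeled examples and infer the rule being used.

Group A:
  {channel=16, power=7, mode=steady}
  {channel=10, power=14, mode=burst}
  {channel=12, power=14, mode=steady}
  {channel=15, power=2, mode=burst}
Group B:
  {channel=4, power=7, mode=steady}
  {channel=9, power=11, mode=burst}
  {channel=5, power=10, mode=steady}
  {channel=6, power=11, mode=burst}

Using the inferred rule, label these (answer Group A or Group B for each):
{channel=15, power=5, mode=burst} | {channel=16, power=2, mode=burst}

Group A, Group A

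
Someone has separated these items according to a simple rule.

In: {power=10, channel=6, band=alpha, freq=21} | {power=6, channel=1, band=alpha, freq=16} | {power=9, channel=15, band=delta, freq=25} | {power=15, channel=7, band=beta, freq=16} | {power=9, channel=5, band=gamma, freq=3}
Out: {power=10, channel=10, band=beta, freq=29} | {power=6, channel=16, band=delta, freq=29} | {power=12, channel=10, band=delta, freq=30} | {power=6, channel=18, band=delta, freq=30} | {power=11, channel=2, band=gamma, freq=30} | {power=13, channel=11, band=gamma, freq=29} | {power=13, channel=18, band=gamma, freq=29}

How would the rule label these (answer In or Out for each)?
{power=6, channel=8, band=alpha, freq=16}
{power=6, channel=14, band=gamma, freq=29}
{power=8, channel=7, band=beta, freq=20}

One predicate separates the groups cleanly: freq ≤ 25.
{power=6, channel=8, band=alpha, freq=16} → freq = 16 → In.
{power=6, channel=14, band=gamma, freq=29} → freq = 29 → Out.
{power=8, channel=7, band=beta, freq=20} → freq = 20 → In.

In, Out, In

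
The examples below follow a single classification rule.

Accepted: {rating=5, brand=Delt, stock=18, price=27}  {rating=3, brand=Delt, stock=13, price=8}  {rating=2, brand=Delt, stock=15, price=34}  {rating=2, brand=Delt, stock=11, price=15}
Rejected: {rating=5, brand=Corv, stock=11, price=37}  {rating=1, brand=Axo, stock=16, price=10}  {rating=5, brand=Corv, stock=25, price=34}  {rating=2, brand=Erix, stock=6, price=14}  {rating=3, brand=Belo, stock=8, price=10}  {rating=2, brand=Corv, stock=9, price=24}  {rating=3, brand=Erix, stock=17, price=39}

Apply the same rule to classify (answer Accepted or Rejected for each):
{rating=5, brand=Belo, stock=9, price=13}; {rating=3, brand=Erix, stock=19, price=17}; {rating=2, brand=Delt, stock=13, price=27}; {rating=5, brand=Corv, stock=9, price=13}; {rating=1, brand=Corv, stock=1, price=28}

The classifier is using: brand is Delt.

Rejected, Rejected, Accepted, Rejected, Rejected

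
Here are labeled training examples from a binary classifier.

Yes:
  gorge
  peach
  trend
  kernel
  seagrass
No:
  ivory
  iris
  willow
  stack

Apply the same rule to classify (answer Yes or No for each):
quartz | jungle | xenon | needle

No, Yes, Yes, Yes

Looking at the examples, the only property every 'Yes' case has and every 'No' case lacks is: contains 'e'.
quartz — no 'e', hence No. jungle — has 'e', hence Yes. xenon — has 'e', hence Yes. needle — has 'e', hence Yes.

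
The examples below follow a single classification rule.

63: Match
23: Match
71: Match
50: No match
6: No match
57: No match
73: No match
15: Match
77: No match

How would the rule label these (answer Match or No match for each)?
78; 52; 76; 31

The classifier is using: ≡ 3 (mod 4).

No match, No match, No match, Match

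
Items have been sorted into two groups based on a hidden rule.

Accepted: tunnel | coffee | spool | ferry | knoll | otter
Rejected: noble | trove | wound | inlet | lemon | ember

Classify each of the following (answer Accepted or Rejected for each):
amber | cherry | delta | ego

Rejected, Accepted, Rejected, Rejected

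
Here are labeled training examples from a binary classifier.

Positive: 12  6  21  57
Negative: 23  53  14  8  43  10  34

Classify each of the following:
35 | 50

Negative, Negative

Rule: multiple of 3. This holds for each 'Positive' example and fails for each 'Negative' one.
Negative: 35, since 35 = 3·11 + 2.
Negative: 50, since 50 = 3·16 + 2.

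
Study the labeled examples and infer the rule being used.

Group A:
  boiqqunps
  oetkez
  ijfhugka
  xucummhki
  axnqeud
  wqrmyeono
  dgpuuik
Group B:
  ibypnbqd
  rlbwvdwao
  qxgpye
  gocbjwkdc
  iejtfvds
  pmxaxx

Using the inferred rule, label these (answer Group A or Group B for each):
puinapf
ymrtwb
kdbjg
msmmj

One predicate separates the groups cleanly: has ≥ 3 vowels.
puinapf: Group A (3 vowels).
ymrtwb: Group B (0 vowels).
kdbjg: Group B (0 vowels).
msmmj: Group B (0 vowels).

Group A, Group B, Group B, Group B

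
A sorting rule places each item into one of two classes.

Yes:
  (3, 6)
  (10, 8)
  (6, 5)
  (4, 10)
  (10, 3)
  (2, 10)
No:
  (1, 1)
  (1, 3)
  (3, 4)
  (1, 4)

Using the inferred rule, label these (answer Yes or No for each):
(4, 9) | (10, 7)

One predicate separates the groups cleanly: sum ≥ 9.

Yes, Yes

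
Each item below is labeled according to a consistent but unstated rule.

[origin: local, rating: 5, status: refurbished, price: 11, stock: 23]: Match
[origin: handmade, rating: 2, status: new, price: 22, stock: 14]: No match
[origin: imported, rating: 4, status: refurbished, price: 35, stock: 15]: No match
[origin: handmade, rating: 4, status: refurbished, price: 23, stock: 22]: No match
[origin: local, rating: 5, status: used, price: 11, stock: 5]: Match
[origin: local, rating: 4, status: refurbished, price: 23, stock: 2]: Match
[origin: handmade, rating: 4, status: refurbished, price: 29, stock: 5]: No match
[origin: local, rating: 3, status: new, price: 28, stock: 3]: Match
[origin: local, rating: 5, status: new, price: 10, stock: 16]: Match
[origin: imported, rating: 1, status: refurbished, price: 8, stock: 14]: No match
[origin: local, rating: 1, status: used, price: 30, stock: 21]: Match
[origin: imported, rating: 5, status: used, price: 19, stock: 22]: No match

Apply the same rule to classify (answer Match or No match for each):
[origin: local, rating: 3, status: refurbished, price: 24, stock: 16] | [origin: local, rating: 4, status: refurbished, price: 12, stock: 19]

Match, Match

Checking candidate rules against both groups, what survives is: origin is local.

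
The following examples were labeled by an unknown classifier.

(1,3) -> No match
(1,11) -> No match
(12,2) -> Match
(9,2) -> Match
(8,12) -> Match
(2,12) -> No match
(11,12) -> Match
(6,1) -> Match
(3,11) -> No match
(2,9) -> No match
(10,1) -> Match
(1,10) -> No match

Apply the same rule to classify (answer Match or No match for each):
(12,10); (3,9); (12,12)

'Match' ⟺ first ≥ 6.
(12,10): Match (first 12).
(3,9): No match (first 3).
(12,12): Match (first 12).

Match, No match, Match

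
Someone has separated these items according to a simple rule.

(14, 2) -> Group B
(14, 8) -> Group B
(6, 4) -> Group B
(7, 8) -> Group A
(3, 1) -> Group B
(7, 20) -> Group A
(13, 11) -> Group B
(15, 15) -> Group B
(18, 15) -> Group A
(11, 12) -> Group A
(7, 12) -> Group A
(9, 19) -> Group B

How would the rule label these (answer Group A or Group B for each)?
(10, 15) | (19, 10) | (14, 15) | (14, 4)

Group A, Group A, Group A, Group B

One predicate separates the groups cleanly: sum is odd.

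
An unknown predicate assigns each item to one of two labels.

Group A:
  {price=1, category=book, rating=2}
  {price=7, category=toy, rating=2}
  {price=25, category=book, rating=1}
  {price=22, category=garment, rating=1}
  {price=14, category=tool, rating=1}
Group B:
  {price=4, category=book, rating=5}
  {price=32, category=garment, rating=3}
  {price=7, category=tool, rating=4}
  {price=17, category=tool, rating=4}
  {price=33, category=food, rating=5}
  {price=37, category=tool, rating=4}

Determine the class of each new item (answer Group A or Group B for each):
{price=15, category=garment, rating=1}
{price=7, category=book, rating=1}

Group A, Group A

Rule: rating ≤ 2. This holds for each 'Group A' example and fails for each 'Group B' one.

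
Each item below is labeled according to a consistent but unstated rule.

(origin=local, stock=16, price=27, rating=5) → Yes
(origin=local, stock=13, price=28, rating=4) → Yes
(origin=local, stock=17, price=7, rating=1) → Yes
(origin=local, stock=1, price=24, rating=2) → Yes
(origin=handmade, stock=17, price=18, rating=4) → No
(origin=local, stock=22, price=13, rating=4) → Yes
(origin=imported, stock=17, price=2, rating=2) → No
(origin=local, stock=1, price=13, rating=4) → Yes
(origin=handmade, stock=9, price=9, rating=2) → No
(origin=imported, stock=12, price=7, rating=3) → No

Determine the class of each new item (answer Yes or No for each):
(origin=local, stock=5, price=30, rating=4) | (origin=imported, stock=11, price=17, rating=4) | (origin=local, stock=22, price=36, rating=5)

The simplest hypothesis consistent with all the labels is: origin is local.

Yes, No, Yes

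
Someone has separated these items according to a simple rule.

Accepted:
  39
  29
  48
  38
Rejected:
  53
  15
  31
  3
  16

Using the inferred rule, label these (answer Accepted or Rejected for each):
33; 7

Rejected, Rejected

The pattern is that an item is 'Accepted' exactly when: digit sum ≥ 9.
33: Rejected (digit sum 3+3 = 6). 7: Rejected (digit sum 7).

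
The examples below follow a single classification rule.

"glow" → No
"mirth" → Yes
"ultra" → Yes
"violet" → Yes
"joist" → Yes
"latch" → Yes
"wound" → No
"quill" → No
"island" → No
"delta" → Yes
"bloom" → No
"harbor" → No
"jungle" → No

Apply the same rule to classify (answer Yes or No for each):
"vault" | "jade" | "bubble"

Yes, No, No

The simplest hypothesis consistent with all the labels is: contains 't'.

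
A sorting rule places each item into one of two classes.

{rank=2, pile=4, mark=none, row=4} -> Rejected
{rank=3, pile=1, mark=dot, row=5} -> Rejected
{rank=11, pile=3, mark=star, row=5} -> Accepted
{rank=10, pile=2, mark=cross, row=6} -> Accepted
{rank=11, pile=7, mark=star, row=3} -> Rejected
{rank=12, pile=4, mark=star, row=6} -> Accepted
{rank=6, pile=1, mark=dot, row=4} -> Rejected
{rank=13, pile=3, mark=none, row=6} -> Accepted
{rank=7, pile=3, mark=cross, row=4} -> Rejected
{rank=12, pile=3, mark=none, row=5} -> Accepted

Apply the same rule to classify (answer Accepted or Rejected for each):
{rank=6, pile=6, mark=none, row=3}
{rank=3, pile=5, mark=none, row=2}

Rejected, Rejected

A rule that fits every label: pile ≥ 2 AND row ≥ 5 — true of each 'Accepted' example, false of each 'Rejected' one.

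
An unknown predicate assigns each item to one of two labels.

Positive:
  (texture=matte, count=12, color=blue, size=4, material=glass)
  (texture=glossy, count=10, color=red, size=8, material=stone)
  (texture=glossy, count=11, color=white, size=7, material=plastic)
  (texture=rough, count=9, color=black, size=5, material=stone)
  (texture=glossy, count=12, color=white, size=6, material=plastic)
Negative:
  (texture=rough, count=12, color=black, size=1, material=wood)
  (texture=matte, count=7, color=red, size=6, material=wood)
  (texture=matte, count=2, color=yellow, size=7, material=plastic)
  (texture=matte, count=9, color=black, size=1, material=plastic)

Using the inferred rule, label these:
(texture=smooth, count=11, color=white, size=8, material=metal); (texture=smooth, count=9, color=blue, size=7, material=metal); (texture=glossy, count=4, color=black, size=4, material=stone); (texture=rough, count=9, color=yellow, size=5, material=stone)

Positive, Positive, Negative, Positive

One predicate separates the groups cleanly: count ≥ 9 AND size ≥ 4.
(texture=smooth, count=11, color=white, size=8, material=metal) — count = 11, size = 8, hence Positive.
(texture=smooth, count=9, color=blue, size=7, material=metal) — count = 9, size = 7, hence Positive.
(texture=glossy, count=4, color=black, size=4, material=stone) — count = 4, size = 4, hence Negative.
(texture=rough, count=9, color=yellow, size=5, material=stone) — count = 9, size = 5, hence Positive.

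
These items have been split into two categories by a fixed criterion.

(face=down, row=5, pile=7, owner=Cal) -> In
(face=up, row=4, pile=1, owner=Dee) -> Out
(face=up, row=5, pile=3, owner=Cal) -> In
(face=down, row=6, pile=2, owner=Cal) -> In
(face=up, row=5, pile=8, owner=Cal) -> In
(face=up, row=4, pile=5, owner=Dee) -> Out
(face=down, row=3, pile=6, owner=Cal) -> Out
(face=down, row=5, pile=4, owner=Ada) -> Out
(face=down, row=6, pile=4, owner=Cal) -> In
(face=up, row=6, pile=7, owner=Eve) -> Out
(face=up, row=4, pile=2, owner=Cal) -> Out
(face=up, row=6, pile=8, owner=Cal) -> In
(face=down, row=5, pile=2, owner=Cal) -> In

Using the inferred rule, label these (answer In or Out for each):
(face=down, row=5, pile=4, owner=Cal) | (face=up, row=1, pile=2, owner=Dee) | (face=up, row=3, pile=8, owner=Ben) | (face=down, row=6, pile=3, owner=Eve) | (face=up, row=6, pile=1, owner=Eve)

In, Out, Out, Out, Out

The common property of the 'In' items is: owner is Cal AND row ≥ 5. No 'Out' item has it.
(face=down, row=5, pile=4, owner=Cal) → owner is Cal, row = 5 → In. (face=up, row=1, pile=2, owner=Dee) → owner is Dee, row = 1 → Out. (face=up, row=3, pile=8, owner=Ben) → owner is Ben, row = 3 → Out. (face=down, row=6, pile=3, owner=Eve) → owner is Eve, row = 6 → Out. (face=up, row=6, pile=1, owner=Eve) → owner is Eve, row = 6 → Out.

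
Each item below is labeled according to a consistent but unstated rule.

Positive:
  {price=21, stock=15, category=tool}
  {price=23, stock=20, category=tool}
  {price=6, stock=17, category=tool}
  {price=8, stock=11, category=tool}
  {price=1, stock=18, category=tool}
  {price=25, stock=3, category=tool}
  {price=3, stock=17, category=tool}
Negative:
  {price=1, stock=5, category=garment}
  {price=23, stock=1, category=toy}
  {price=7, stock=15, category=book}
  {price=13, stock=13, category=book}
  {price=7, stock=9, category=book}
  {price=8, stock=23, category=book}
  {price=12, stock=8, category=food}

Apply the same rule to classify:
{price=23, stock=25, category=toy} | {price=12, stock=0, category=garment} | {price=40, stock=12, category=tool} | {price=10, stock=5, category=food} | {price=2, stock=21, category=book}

Negative, Negative, Positive, Negative, Negative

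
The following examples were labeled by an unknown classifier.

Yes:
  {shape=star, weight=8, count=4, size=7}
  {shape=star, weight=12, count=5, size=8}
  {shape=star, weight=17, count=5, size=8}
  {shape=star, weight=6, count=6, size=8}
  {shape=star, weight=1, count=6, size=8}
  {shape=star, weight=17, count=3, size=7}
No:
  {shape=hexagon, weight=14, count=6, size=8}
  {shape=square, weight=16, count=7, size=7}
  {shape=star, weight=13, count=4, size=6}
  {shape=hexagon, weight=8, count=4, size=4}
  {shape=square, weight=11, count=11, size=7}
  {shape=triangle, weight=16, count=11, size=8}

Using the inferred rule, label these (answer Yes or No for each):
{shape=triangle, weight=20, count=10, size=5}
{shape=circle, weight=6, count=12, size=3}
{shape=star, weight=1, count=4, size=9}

'Yes' ⟺ shape is star AND size ≥ 7.
{shape=triangle, weight=20, count=10, size=5} — shape is triangle, size = 5, hence No. {shape=circle, weight=6, count=12, size=3} — shape is circle, size = 3, hence No. {shape=star, weight=1, count=4, size=9} — shape is star, size = 9, hence Yes.

No, No, Yes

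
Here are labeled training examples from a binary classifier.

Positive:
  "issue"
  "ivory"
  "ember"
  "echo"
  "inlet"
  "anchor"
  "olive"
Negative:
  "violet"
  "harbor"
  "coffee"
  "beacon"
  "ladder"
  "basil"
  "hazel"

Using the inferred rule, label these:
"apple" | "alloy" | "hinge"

The classifier is using: starts with a vowel.
Positive: "apple", since starts with 'a'. Positive: "alloy", since starts with 'a'. Negative: "hinge", since starts with 'h'.

Positive, Positive, Negative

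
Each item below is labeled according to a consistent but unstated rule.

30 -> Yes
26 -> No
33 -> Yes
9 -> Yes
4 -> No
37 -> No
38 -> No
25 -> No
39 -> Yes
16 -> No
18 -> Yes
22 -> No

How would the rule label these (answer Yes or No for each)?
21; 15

Yes, Yes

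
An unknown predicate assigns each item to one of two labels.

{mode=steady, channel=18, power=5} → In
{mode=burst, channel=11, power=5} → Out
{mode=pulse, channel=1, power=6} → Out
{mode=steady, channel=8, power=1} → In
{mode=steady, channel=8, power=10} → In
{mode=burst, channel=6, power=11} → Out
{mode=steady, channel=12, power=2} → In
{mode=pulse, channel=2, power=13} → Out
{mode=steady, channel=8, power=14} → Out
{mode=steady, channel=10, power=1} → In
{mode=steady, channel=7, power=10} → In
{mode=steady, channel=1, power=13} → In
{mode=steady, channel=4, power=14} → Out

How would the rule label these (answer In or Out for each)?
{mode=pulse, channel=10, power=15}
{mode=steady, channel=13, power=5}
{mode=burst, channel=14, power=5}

A rule that fits every label: mode is steady AND power ≤ 13 — true of each 'In' example, false of each 'Out' one.
{mode=pulse, channel=10, power=15} — mode is pulse, power = 15, hence Out.
{mode=steady, channel=13, power=5} — mode is steady, power = 5, hence In.
{mode=burst, channel=14, power=5} — mode is burst, power = 5, hence Out.

Out, In, Out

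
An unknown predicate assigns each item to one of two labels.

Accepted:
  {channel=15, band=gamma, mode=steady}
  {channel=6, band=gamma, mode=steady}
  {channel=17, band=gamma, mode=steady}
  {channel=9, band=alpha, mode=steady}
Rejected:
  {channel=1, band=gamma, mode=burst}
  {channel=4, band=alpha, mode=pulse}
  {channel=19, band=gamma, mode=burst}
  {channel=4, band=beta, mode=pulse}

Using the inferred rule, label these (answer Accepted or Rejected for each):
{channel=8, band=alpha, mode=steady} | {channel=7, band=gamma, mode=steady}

The rule appears to be: mode is steady.
{channel=8, band=alpha, mode=steady}: mode is steady — fits, so Accepted. {channel=7, band=gamma, mode=steady}: mode is steady — fits, so Accepted.

Accepted, Accepted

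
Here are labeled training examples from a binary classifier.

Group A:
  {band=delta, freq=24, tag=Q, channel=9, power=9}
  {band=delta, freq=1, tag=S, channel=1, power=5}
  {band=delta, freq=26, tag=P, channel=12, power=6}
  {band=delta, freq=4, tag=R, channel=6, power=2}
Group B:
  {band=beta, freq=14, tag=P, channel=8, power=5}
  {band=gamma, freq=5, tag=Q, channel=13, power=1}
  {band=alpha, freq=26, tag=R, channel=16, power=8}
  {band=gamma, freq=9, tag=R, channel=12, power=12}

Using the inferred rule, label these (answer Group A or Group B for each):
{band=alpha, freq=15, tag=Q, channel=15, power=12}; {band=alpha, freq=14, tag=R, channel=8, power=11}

Rule: band is delta. This holds for each 'Group A' example and fails for each 'Group B' one.
Group B: {band=alpha, freq=15, tag=Q, channel=15, power=12}, since band is alpha. Group B: {band=alpha, freq=14, tag=R, channel=8, power=11}, since band is alpha.

Group B, Group B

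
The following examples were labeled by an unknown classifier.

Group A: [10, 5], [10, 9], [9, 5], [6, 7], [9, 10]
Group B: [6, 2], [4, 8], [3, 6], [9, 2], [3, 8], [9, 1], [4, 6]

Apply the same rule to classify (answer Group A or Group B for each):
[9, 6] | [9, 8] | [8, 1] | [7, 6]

The distinguishing property — sum ≥ 13 — holds for all the 'Group A' cases and none of the 'Group B' cases.
[9, 6]: 9+6 = 15 — satisfies this, so Group A. [9, 8]: 9+8 = 17 — satisfies this, so Group A. [8, 1]: 8+1 = 9 — does not fit, so Group B. [7, 6]: 7+6 = 13 — satisfies this, so Group A.

Group A, Group A, Group B, Group A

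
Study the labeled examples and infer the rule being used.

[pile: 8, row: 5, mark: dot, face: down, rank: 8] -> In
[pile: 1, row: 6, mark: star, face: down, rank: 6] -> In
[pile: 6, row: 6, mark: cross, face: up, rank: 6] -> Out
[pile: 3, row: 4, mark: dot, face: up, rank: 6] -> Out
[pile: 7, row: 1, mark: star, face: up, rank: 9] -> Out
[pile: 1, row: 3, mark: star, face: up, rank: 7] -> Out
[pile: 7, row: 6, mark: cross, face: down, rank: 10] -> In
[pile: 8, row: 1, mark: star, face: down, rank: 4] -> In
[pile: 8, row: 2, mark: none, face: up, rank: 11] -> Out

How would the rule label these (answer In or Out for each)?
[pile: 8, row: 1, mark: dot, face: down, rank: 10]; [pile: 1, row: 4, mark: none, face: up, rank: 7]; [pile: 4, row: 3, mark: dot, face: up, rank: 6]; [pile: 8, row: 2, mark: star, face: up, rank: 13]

The rule appears to be: face is down.
[pile: 8, row: 1, mark: dot, face: down, rank: 10]: face is down — passes, so In.
[pile: 1, row: 4, mark: none, face: up, rank: 7]: face is up — does not fit, so Out.
[pile: 4, row: 3, mark: dot, face: up, rank: 6]: face is up — does not fit, so Out.
[pile: 8, row: 2, mark: star, face: up, rank: 13]: face is up — does not fit, so Out.

In, Out, Out, Out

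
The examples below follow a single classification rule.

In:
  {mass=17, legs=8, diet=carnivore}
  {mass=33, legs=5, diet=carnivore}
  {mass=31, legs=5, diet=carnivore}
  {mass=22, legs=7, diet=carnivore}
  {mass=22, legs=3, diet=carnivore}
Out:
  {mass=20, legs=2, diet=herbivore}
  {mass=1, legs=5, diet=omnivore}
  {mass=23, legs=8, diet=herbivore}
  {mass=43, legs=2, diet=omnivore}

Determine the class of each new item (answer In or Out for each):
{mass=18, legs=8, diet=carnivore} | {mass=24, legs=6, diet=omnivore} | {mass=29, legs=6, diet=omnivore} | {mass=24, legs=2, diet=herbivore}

Rule: diet is carnivore. This holds for each 'In' example and fails for each 'Out' one.
In: {mass=18, legs=8, diet=carnivore}, since diet is carnivore. Out: {mass=24, legs=6, diet=omnivore}, since diet is omnivore. Out: {mass=29, legs=6, diet=omnivore}, since diet is omnivore. Out: {mass=24, legs=2, diet=herbivore}, since diet is herbivore.

In, Out, Out, Out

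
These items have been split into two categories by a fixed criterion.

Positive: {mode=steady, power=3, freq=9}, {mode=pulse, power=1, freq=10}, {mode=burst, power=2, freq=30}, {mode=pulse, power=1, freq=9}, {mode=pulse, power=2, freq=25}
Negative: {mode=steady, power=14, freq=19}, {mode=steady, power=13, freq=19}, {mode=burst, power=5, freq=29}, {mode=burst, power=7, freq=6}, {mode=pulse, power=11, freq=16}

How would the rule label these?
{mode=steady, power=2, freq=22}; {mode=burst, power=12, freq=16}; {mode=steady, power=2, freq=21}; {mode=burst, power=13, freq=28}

Positive, Negative, Positive, Negative

The pattern is that an item is 'Positive' exactly when: power ≤ 3.
{mode=steady, power=2, freq=22} — power = 2, hence Positive.
{mode=burst, power=12, freq=16} — power = 12, hence Negative.
{mode=steady, power=2, freq=21} — power = 2, hence Positive.
{mode=burst, power=13, freq=28} — power = 13, hence Negative.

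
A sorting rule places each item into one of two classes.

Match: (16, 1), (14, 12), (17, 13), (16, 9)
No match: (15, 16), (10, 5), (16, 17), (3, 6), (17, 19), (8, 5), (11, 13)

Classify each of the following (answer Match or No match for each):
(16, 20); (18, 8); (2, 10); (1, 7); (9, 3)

No match, Match, No match, No match, No match

All 'Match' examples share one property — first > second AND sum ≥ 17 — and every 'No match' example lacks it.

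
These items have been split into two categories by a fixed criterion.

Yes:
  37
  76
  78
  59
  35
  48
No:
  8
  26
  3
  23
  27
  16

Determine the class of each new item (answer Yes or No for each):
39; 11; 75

Yes, No, Yes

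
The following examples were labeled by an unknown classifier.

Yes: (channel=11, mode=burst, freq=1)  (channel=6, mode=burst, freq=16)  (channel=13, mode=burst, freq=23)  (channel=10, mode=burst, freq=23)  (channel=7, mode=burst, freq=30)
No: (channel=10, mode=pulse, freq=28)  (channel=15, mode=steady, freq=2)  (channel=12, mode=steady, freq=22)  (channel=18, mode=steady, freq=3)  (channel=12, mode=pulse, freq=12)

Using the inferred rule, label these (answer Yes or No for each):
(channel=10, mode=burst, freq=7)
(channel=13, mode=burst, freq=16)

Comparing the two groups points to one rule — mode is burst.
Yes: (channel=10, mode=burst, freq=7), since mode is burst. Yes: (channel=13, mode=burst, freq=16), since mode is burst.

Yes, Yes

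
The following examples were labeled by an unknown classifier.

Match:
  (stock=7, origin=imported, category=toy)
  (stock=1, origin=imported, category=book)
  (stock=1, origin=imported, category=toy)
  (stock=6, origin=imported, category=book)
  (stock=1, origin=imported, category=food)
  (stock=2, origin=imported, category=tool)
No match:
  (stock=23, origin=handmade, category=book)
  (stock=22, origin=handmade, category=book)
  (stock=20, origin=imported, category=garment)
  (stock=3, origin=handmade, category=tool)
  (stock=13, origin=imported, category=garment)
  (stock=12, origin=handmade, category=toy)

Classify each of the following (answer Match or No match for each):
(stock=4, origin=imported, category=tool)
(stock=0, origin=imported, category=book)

Match, Match

The rule appears to be: origin is imported AND stock ≤ 7.
(stock=4, origin=imported, category=tool) — origin is imported, stock = 4, hence Match.
(stock=0, origin=imported, category=book) — origin is imported, stock = 0, hence Match.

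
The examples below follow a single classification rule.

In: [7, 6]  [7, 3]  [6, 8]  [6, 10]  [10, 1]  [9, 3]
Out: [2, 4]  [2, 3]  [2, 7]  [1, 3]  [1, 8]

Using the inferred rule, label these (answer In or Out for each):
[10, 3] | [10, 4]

In, In

Every 'In' example satisfies: sum ≥ 10. None of the 'Out' examples do.
[10, 3]: 10+3 = 13, checks out → In.
[10, 4]: 10+4 = 14, checks out → In.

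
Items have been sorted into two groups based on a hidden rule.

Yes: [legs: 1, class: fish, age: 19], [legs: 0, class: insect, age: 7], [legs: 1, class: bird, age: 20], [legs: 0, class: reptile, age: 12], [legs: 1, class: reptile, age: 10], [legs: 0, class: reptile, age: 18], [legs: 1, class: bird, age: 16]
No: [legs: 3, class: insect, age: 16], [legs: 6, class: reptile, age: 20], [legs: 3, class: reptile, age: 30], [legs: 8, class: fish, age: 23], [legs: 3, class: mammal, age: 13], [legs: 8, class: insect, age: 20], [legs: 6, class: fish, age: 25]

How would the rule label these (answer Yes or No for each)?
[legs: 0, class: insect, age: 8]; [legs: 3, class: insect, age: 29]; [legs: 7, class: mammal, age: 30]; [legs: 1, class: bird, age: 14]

The common property of the 'Yes' items is: legs ≤ 1. No 'No' item has it.
[legs: 0, class: insect, age: 8] → legs = 0 → Yes. [legs: 3, class: insect, age: 29] → legs = 3 → No. [legs: 7, class: mammal, age: 30] → legs = 7 → No. [legs: 1, class: bird, age: 14] → legs = 1 → Yes.

Yes, No, No, Yes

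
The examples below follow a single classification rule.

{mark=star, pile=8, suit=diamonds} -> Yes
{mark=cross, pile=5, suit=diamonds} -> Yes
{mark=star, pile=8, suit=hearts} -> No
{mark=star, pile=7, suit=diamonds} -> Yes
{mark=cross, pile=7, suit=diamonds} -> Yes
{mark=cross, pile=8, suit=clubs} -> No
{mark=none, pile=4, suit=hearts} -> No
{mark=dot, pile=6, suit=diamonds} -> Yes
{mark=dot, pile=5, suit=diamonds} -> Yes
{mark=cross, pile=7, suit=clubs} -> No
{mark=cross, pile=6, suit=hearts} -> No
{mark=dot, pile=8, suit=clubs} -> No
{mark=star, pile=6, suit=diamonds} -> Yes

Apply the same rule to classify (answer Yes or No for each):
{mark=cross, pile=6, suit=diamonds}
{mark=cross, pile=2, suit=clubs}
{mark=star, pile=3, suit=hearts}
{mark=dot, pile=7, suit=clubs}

The simplest hypothesis consistent with all the labels is: suit is diamonds.
{mark=cross, pile=6, suit=diamonds}: suit is diamonds, checks out → Yes.
{mark=cross, pile=2, suit=clubs}: suit is clubs, does not pass → No.
{mark=star, pile=3, suit=hearts}: suit is hearts, does not pass → No.
{mark=dot, pile=7, suit=clubs}: suit is clubs, does not pass → No.

Yes, No, No, No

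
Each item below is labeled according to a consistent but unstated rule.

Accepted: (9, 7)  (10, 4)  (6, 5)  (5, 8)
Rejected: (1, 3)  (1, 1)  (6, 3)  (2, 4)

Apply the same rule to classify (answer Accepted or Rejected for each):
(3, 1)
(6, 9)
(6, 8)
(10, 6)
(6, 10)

Rule: sum ≥ 11. This holds for each 'Accepted' example and fails for each 'Rejected' one.
(3, 1): 3+1 = 4, doesn't match → Rejected. (6, 9): 6+9 = 15, fits → Accepted. (6, 8): 6+8 = 14, fits → Accepted. (10, 6): 10+6 = 16, fits → Accepted. (6, 10): 6+10 = 16, fits → Accepted.

Rejected, Accepted, Accepted, Accepted, Accepted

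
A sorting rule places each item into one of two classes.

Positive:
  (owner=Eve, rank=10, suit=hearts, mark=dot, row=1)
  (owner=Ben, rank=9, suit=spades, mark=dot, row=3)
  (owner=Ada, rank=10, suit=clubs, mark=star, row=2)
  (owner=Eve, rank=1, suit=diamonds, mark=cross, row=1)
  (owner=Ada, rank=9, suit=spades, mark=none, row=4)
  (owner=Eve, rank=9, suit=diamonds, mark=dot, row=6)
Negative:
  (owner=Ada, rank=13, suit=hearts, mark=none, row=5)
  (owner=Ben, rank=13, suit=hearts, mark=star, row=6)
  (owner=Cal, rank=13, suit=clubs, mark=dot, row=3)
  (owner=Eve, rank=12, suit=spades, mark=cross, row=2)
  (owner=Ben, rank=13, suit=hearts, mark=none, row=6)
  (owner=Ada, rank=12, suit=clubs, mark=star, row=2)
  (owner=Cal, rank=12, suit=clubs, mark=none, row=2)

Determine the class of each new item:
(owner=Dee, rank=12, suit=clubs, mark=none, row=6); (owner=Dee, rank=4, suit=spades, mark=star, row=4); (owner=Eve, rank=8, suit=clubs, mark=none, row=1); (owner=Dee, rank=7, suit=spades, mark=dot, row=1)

The rule appears to be: rank ≤ 10.
(owner=Dee, rank=12, suit=clubs, mark=none, row=6): Negative (rank = 12).
(owner=Dee, rank=4, suit=spades, mark=star, row=4): Positive (rank = 4).
(owner=Eve, rank=8, suit=clubs, mark=none, row=1): Positive (rank = 8).
(owner=Dee, rank=7, suit=spades, mark=dot, row=1): Positive (rank = 7).

Negative, Positive, Positive, Positive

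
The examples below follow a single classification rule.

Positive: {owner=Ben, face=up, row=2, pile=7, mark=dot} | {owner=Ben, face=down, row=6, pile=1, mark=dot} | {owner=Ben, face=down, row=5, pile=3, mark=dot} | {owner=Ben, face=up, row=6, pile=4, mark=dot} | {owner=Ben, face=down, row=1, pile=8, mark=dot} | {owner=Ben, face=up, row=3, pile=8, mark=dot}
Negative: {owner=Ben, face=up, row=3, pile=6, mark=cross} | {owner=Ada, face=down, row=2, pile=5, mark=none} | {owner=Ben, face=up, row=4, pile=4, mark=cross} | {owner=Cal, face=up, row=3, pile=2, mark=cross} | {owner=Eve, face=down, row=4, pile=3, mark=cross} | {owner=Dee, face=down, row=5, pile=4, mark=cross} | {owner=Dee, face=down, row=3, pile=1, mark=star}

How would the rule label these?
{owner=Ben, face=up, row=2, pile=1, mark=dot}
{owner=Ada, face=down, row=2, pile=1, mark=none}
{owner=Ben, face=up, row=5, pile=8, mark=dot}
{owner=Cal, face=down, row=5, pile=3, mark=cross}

A rule that fits every label: mark is dot — true of each 'Positive' example, false of each 'Negative' one.

Positive, Negative, Positive, Negative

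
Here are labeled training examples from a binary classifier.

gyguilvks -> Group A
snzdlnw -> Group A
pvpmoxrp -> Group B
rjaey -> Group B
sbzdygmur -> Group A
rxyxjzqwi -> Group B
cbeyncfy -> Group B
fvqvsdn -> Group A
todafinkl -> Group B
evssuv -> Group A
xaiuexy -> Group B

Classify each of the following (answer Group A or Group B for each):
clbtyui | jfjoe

Group B, Group B

A rule that fits every label: contains 's' — true of each 'Group A' example, false of each 'Group B' one.
clbtyui — no 's', hence Group B. jfjoe — no 's', hence Group B.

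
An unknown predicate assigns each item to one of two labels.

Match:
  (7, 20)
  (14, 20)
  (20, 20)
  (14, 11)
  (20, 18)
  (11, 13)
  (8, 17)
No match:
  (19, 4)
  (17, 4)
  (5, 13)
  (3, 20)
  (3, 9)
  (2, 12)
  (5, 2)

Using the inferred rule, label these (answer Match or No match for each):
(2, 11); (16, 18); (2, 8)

The rule appears to be: sum ≥ 24.
(2, 11) → 2+11 = 13 → No match.
(16, 18) → 16+18 = 34 → Match.
(2, 8) → 2+8 = 10 → No match.

No match, Match, No match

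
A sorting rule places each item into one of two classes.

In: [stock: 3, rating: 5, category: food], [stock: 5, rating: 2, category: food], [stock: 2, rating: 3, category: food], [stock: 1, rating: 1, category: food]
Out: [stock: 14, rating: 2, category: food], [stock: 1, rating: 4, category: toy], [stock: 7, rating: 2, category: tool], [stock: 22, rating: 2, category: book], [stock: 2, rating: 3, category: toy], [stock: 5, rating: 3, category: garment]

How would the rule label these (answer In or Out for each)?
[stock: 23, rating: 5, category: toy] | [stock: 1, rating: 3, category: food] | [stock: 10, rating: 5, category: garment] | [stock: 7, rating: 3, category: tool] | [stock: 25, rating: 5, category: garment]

'In' ⟺ category is food AND stock ≤ 5.
[stock: 23, rating: 5, category: toy] — category is toy, stock = 23, hence Out. [stock: 1, rating: 3, category: food] — category is food, stock = 1, hence In. [stock: 10, rating: 5, category: garment] — category is garment, stock = 10, hence Out. [stock: 7, rating: 3, category: tool] — category is tool, stock = 7, hence Out. [stock: 25, rating: 5, category: garment] — category is garment, stock = 25, hence Out.

Out, In, Out, Out, Out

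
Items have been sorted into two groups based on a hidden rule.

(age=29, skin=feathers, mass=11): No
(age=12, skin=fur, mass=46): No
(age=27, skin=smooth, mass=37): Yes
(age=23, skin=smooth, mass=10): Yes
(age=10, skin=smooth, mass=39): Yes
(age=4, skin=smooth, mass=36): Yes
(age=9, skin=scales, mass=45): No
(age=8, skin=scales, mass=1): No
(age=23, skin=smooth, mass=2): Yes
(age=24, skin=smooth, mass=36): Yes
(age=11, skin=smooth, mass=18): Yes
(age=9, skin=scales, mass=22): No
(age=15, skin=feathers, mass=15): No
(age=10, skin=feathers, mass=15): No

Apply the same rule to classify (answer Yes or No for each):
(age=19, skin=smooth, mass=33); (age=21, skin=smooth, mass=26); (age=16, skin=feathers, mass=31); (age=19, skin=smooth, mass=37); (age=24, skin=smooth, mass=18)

'Yes' ⟺ skin is smooth.
(age=19, skin=smooth, mass=33): skin is smooth, has this property → Yes. (age=21, skin=smooth, mass=26): skin is smooth, has this property → Yes. (age=16, skin=feathers, mass=31): skin is feathers, doesn't qualify → No. (age=19, skin=smooth, mass=37): skin is smooth, has this property → Yes. (age=24, skin=smooth, mass=18): skin is smooth, has this property → Yes.

Yes, Yes, No, Yes, Yes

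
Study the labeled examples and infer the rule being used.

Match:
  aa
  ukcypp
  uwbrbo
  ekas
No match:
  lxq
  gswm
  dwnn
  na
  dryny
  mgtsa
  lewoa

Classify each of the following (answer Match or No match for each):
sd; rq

No match, No match

One predicate separates the groups cleanly: starts with a vowel.
sd → starts with 's' → No match. rq → starts with 'r' → No match.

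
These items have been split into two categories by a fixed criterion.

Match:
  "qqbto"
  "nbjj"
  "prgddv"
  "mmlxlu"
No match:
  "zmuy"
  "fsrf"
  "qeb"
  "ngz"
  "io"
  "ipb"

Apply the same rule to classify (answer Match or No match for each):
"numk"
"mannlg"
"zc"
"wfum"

No match, Match, No match, No match

Checking candidate rules against both groups, what survives is: has a double letter.
"numk": no doubled letter — fails this test, so No match. "mannlg": 'nn' doubled — satisfies this, so Match. "zc": no doubled letter — fails this test, so No match. "wfum": no doubled letter — fails this test, so No match.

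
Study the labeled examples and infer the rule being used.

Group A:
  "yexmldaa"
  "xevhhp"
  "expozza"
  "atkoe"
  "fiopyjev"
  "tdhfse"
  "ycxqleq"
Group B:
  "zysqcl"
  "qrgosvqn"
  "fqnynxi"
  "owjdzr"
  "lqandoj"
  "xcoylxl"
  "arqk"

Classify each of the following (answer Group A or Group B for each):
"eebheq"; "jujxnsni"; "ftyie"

A rule that fits every label: contains 'e' — true of each 'Group A' example, false of each 'Group B' one.

Group A, Group B, Group A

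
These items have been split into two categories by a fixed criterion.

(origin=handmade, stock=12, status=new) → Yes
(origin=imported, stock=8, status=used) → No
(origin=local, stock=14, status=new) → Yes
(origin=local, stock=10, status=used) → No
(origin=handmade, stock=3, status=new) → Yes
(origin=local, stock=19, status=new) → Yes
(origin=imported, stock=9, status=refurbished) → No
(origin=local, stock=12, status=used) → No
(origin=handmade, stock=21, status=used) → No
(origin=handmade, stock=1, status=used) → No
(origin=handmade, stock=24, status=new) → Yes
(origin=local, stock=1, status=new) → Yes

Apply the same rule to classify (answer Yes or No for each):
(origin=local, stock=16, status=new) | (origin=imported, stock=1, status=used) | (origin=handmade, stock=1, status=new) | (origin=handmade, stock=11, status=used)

Yes, No, Yes, No

Rule: status is new. This holds for each 'Yes' example and fails for each 'No' one.
(origin=local, stock=16, status=new) — status is new, hence Yes.
(origin=imported, stock=1, status=used) — status is used, hence No.
(origin=handmade, stock=1, status=new) — status is new, hence Yes.
(origin=handmade, stock=11, status=used) — status is used, hence No.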